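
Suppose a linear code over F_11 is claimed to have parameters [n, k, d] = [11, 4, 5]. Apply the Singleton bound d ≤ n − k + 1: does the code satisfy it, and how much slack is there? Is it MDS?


Singleton RHS = n − k + 1 = 8, slack = 3, bound satisfied, not MDS.

Singleton bound: d ≤ n − k + 1.
Here n = 11, k = 4, so n − k + 1 = 8.
Given d = 5, check d ≤ 8: YES.
Slack = (n − k + 1) − d = 3.
The code is NOT MDS (slack = 3 > 0).
Description: the claimed parameters are [11, 4, 5]_11; such a code would be non-MDS.


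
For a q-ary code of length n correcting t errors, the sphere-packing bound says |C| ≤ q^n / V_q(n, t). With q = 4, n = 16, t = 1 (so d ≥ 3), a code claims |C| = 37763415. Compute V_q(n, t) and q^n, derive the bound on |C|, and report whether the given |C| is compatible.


V_q(n, t) = 49, q^n = 4294967296, Hamming bound = 87652393, |C| = 37763415 ≤ bound (satisfied).

Step 1: Compute V_q(n, t) = Σ_{j=0}^1 C(n, j) (q−1)^j.
  j = 0: C(16,0)·(3)^0 = 1·1 = 1.
  j = 1: C(16,1)·(3)^1 = 16·3 = 48.
  V_q(n, t) = 1 + 48 = 49.
Step 2: q^n = 4^16 = 4294967296.
Step 3: Hamming bound ⌊q^n / V_q(n,t)⌋ = ⌊4294967296/49⌋ = 87652393.
Step 4: Compare |C| = 37763415 to 87652393: satisfied.
The claimed |C| lies below the Hamming bound.


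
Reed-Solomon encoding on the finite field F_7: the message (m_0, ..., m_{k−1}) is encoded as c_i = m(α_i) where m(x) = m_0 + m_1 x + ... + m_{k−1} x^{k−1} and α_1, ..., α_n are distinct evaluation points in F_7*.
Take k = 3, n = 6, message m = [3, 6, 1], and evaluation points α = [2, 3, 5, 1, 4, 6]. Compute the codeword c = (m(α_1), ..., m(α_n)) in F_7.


c = [5, 2, 2, 3, 1, 5]

Message polynomial: m(x) = 3 + 6·x + 1·x^2 (mod 7).
For each evaluation point α_i, compute m(α_i) mod 7:
  α_1 = 2: Horner steps 1 → 1 → 5, so m(2) = 5.
  α_2 = 3: Horner steps 1 → 2 → 2, so m(3) = 2.
  α_3 = 5: Horner steps 1 → 4 → 2, so m(5) = 2.
  α_4 = 1: Horner steps 1 → 0 → 3, so m(1) = 3.
  α_5 = 4: Horner steps 1 → 3 → 1, so m(4) = 1.
  α_6 = 6: Horner steps 1 → 5 → 5, so m(6) = 5.
Codeword c = [5, 2, 2, 3, 1, 5] ∈ F_7^6.


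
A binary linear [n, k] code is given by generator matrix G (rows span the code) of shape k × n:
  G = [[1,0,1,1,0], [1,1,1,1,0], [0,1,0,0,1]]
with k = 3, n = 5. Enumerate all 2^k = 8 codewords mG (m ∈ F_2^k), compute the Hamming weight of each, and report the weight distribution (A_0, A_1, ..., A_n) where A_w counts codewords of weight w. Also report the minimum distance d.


Weight distribution: A_0 = 1, A_1 = 2, A_2 = 1, A_3 = 1, A_4 = 2, A_5 = 1. Minimum distance d = 1.

Enumerate all 2^3 = 8 messages m ∈ F_2^3.
For each, compute codeword c = mG in F_2^5, then tally its weight.
  m = 000 → c = 00000, weight = 0.
  m = 100 → c = 10110, weight = 3.
  m = 010 → c = 11110, weight = 4.
  m = 110 → c = 01000, weight = 1.
  m = 001 → c = 01001, weight = 2.
  m = 101 → c = 11111, weight = 5.
  m = 011 → c = 10111, weight = 4.
  m = 111 → c = 00001, weight = 1.
Tally weights:
  weight 0: 1 codewords.
  weight 1: 2 codewords.
  weight 2: 1 codewords.
  weight 3: 1 codewords.
  weight 4: 2 codewords.
  weight 5: 1 codewords.
Minimum distance d = smallest w > 0 with A_w > 0 = 1.
Sanity: Σ A_w = 8 = 2^3 = 8 ✓.


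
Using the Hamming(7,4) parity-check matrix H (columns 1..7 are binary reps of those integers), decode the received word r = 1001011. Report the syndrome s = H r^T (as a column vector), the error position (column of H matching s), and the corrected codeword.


s = (1, 0, 0)^T, error position = 4, corrected codeword c = 1000011

Compute s = H r^T mod 2 one row at a time:
  s_1 = 1 + 0 + 1 + 1 = 3 ≡ 1 (mod 2).
  s_2 = 0 + 0 + 1 + 1 = 2 ≡ 0 (mod 2).
  s_3 = 1 + 0 + 0 + 1 = 2 ≡ 0 (mod 2).
s = (1, 0, 0)^T — this equals column 4 of H (binary 100), so error is at position 4.
Correct: flip bit 4 of r = 1001011 to get c = 1000011.


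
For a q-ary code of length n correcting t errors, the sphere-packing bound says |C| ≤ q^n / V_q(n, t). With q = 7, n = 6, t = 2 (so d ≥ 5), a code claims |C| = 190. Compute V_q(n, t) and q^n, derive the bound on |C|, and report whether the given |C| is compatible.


V_q(n, t) = 577, q^n = 117649, Hamming bound = 203, |C| = 190 ≤ bound (satisfied).

Step 1: Compute V_q(n, t) = Σ_{j=0}^2 C(n, j) (q−1)^j.
  j = 0: C(6,0)·(6)^0 = 1·1 = 1.
  j = 1: C(6,1)·(6)^1 = 6·6 = 36.
  j = 2: C(6,2)·(6)^2 = 15·36 = 540.
  V_q(n, t) = 1 + 36 + 540 = 577.
Step 2: q^n = 7^6 = 117649.
Step 3: Hamming bound ⌊q^n / V_q(n,t)⌋ = ⌊117649/577⌋ = 203.
Step 4: Compare |C| = 190 to 203: satisfied.
The claimed |C| lies below the Hamming bound.


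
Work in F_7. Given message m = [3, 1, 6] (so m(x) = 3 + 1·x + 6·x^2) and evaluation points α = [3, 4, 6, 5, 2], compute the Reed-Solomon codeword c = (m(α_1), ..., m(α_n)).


c = [4, 5, 1, 4, 1]

Message polynomial: m(x) = 3 + 1·x + 6·x^2 (mod 7).
For each evaluation point α_i, compute m(α_i) mod 7:
  α_1 = 3: Horner steps 6 → 5 → 4, so m(3) = 4.
  α_2 = 4: Horner steps 6 → 4 → 5, so m(4) = 5.
  α_3 = 6: Horner steps 6 → 2 → 1, so m(6) = 1.
  α_4 = 5: Horner steps 6 → 3 → 4, so m(5) = 4.
  α_5 = 2: Horner steps 6 → 6 → 1, so m(2) = 1.
Codeword c = [4, 5, 1, 4, 1] ∈ F_7^5.


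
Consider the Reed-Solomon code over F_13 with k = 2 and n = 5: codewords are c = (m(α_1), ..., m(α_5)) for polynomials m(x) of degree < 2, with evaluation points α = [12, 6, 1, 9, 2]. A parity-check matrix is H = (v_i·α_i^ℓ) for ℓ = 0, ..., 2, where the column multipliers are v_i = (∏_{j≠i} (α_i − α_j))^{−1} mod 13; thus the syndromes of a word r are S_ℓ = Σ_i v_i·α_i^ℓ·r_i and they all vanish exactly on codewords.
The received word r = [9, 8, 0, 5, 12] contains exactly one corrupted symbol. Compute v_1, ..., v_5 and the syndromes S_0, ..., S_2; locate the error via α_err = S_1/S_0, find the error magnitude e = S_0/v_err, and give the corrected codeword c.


S = (5, 8, 5), error at position 1, error magnitude e = 7, c = [2, 8, 0, 5, 12].

Step 1: column multipliers v_i = (∏_{j≠i}(α_i − α_j))^{−1} mod 13.
  i = 1 (α = 12): (12−6)(12−1)(12−9)(12−2) = 6·11·3·10 = 1980 ≡ 4, so v_1 = 4^{−1} = 10 (mod 13).
  i = 2 (α = 6): (6−12)(6−1)(6−9)(6−2) = (−6)·5·(−3)·4 = 360 ≡ 9, so v_2 = 9^{−1} = 3 (mod 13).
  i = 3 (α = 1): (1−12)(1−6)(1−9)(1−2) = (−11)·(−5)·(−8)·(−1) = 440 ≡ 11, so v_3 = 11^{−1} = 6 (mod 13).
  i = 4 (α = 9): (9−12)(9−6)(9−1)(9−2) = (−3)·3·8·7 = −504 ≡ 3, so v_4 = 3^{−1} = 9 (mod 13).
  i = 5 (α = 2): (2−12)(2−6)(2−1)(2−9) = (−10)·(−4)·1·(−7) = −280 ≡ 6, so v_5 = 6^{−1} = 11 (mod 13).
  v = [10, 3, 6, 9, 11].
Step 2: syndromes of r = [9, 8, 0, 5, 12] (all sums mod 13).
  S_0 = Σ v_i r_i = 10·9 + 3·8 + 6·0 + 9·5 + 11·12 = 291 ≡ 5.
  S_1 = Σ v_i α_i r_i = 10·12·9 + 3·6·8 + 6·1·0 + 9·9·5 + 11·2·12 = 1893 ≡ 8.
  α_i^2 mod 13 = [1, 10, 1, 3, 4].
  S_2 = Σ v_i α_i^2 r_i = 10·1·9 + 3·10·8 + 6·1·0 + 9·3·5 + 11·4·12 = 993 ≡ 5.
  S = (5, 8, 5) ≠ 0, so r is not a codeword (an error is present).
Step 3: locate the error. For a single error e at position i, S_ℓ = v_i·e·α_i^ℓ, so α_err = S_1/S_0.
  S_0^{−1} = 5^{−1} = 8 (mod 13), so α_err = 8·8 = 64 ≡ 12 = α_1. Error position i = 1.
  Consistency check: S_2/S_1 = 5·5 = 25 ≡ 12 = α_err ✓ (single-error assumption holds).
Step 4: error magnitude e = S_0/v_1 = S_0·∏_{j≠1}(α_1 − α_j) = 5·4 = 20 ≡ 7 (mod 13).
Step 5: correct position 1: c_1 = r_1 − e = 9 − 7 ≡ 2 (mod 13). Hence c = [2, 8, 0, 5, 12].
  Check: interpolating c through the α_i gives m(x) = 1 + 12·x (degree < 2) with m(α_i) = c_i for every i, so c is indeed a codeword.


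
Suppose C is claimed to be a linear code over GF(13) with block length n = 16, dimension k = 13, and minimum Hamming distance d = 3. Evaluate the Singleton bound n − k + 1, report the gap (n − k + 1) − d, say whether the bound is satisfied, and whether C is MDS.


Singleton RHS = n − k + 1 = 4, slack = 1, bound satisfied, not MDS.

Singleton bound: d ≤ n − k + 1.
Here n = 16, k = 13, so n − k + 1 = 4.
Given d = 3, check d ≤ 4: YES.
Slack = (n − k + 1) − d = 1.
The code is NOT MDS (slack = 1 > 0).
Description: the claimed parameters are [16, 13, 3]_13; such a code would be non-MDS.


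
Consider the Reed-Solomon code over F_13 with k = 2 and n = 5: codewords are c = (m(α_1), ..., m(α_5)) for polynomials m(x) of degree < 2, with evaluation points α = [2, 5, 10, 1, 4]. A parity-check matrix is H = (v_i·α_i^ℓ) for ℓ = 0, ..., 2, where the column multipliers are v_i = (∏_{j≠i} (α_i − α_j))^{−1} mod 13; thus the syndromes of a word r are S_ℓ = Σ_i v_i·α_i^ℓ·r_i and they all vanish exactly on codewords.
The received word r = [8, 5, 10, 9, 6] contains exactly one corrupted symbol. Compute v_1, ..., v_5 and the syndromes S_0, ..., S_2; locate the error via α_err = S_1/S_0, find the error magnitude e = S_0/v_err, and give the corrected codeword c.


S = (5, 11, 6), error at position 3, error magnitude e = 10, c = [8, 5, 0, 9, 6].

Step 1: column multipliers v_i = (∏_{j≠i}(α_i − α_j))^{−1} mod 13.
  i = 1 (α = 2): (2−5)(2−10)(2−1)(2−4) = (−3)·(−8)·1·(−2) = −48 ≡ 4, so v_1 = 4^{−1} = 10 (mod 13).
  i = 2 (α = 5): (5−2)(5−10)(5−1)(5−4) = 3·(−5)·4·1 = −60 ≡ 5, so v_2 = 5^{−1} = 8 (mod 13).
  i = 3 (α = 10): (10−2)(10−5)(10−1)(10−4) = 8·5·9·6 = 2160 ≡ 2, so v_3 = 2^{−1} = 7 (mod 13).
  i = 4 (α = 1): (1−2)(1−5)(1−10)(1−4) = (−1)·(−4)·(−9)·(−3) = 108 ≡ 4, so v_4 = 4^{−1} = 10 (mod 13).
  i = 5 (α = 4): (4−2)(4−5)(4−10)(4−1) = 2·(−1)·(−6)·3 = 36 ≡ 10, so v_5 = 10^{−1} = 4 (mod 13).
  v = [10, 8, 7, 10, 4].
Step 2: syndromes of r = [8, 5, 10, 9, 6] (all sums mod 13).
  S_0 = Σ v_i r_i = 10·8 + 8·5 + 7·10 + 10·9 + 4·6 = 304 ≡ 5.
  S_1 = Σ v_i α_i r_i = 10·2·8 + 8·5·5 + 7·10·10 + 10·1·9 + 4·4·6 = 1246 ≡ 11.
  α_i^2 mod 13 = [4, 12, 9, 1, 3].
  S_2 = Σ v_i α_i^2 r_i = 10·4·8 + 8·12·5 + 7·9·10 + 10·1·9 + 4·3·6 = 1592 ≡ 6.
  S = (5, 11, 6) ≠ 0, so r is not a codeword (an error is present).
Step 3: locate the error. For a single error e at position i, S_ℓ = v_i·e·α_i^ℓ, so α_err = S_1/S_0.
  S_0^{−1} = 5^{−1} = 8 (mod 13), so α_err = 11·8 = 88 ≡ 10 = α_3. Error position i = 3.
  Consistency check: S_2/S_1 = 6·6 = 36 ≡ 10 = α_err ✓ (single-error assumption holds).
Step 4: error magnitude e = S_0/v_3 = S_0·∏_{j≠3}(α_3 − α_j) = 5·2 = 10 ≡ 10 (mod 13).
Step 5: correct position 3: c_3 = r_3 − e = 10 − 10 ≡ 0 (mod 13). Hence c = [8, 5, 0, 9, 6].
  Check: interpolating c through the α_i gives m(x) = 10 + 12·x (degree < 2) with m(α_i) = c_i for every i, so c is indeed a codeword.


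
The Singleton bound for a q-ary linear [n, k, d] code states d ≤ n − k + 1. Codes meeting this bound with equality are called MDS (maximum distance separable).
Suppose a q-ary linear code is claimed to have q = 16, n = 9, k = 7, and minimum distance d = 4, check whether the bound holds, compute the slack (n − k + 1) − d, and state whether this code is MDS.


Singleton RHS = n − k + 1 = 3, slack = -1, bound violated (no such code; not MDS).

Singleton bound: d ≤ n − k + 1.
Here n = 9, k = 7, so n − k + 1 = 3.
Given d = 4, check d ≤ 3: NO.
Slack = (n − k + 1) − d = -1.
The slack is negative: d = 4 exceeds n − k + 1 = 3 by 1, so the Singleton bound is violated and no linear [9, 7, 4]_16 code can exist. In particular it is not MDS (MDS requires d = n − k + 1 exactly).
Description: the claimed parameters are [9, 7, 4]_16; such a code would be impossible (violates the Singleton bound).


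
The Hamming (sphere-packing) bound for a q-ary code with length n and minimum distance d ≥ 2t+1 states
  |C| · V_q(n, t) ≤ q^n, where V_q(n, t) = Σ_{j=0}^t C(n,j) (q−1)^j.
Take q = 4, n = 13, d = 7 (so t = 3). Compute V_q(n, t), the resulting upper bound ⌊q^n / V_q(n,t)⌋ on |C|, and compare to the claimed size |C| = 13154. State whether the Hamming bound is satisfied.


V_q(n, t) = 8464, q^n = 67108864, Hamming bound = 7928, |C| = 13154 > bound (violated).

Step 1: Compute V_q(n, t) = Σ_{j=0}^3 C(n, j) (q−1)^j.
  j = 0: C(13,0)·(3)^0 = 1·1 = 1.
  j = 1: C(13,1)·(3)^1 = 13·3 = 39.
  j = 2: C(13,2)·(3)^2 = 78·9 = 702.
  j = 3: C(13,3)·(3)^3 = 286·27 = 7722.
  V_q(n, t) = 1 + 39 + 702 + 7722 = 8464.
Step 2: q^n = 4^13 = 67108864.
Step 3: Hamming bound ⌊q^n / V_q(n,t)⌋ = ⌊67108864/8464⌋ = 7928.
Step 4: Compare |C| = 13154 to 7928: violated.
The claimed |C| lies above the Hamming bound, so no 4-ary code of length 13 with d ≥ 7 can have 13154 codewords.


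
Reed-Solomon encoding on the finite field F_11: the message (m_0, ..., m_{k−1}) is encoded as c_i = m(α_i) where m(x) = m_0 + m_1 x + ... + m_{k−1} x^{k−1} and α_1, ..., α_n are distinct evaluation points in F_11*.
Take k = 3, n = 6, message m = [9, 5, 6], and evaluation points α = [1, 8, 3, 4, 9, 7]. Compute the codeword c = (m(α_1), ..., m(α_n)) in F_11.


c = [9, 4, 1, 4, 1, 8]

Message polynomial: m(x) = 9 + 5·x + 6·x^2 (mod 11).
For each evaluation point α_i, compute m(α_i) mod 11:
  α_1 = 1: Horner steps 6 → 0 → 9, so m(1) = 9.
  α_2 = 8: Horner steps 6 → 9 → 4, so m(8) = 4.
  α_3 = 3: Horner steps 6 → 1 → 1, so m(3) = 1.
  α_4 = 4: Horner steps 6 → 7 → 4, so m(4) = 4.
  α_5 = 9: Horner steps 6 → 4 → 1, so m(9) = 1.
  α_6 = 7: Horner steps 6 → 3 → 8, so m(7) = 8.
Codeword c = [9, 4, 1, 4, 1, 8] ∈ F_11^6.


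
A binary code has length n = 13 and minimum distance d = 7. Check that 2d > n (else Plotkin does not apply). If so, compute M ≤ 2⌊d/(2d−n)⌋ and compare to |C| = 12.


Plotkin bound M ≤ 14; given |C| = 12 ≤ bound (satisfied).

Check applicability: 2d = 14, n = 13.
2d − n = 1 > 0, so Plotkin applies.
Compute d/(2d−n) = 7/1 ≈ 7.0000.
⌊d/(2d−n)⌋ = 7.
Plotkin bound: M ≤ 2·7 = 14.
Given |C| = 12, check: satisfied.
This |C| is below the Plotkin bound.


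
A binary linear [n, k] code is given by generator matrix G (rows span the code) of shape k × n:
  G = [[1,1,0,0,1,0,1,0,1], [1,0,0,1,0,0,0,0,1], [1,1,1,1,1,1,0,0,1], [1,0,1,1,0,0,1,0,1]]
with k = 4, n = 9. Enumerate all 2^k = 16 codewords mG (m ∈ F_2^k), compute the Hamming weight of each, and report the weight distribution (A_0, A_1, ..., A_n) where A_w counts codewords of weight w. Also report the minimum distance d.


Weight distribution: A_0 = 1, A_2 = 2, A_3 = 2, A_4 = 5, A_5 = 4, A_7 = 2. Minimum distance d = 2.

Enumerate all 2^4 = 16 messages m ∈ F_2^4.
For each, compute codeword c = mG in F_2^9, then tally its weight.
  m = 0000 → c = 000000000, weight = 0.
  m = 1000 → c = 110010101, weight = 5.
  m = 0100 → c = 100100001, weight = 3.
  m = 1100 → c = 010110100, weight = 4.
  m = 0010 → c = 111111001, weight = 7.
  m = 1010 → c = 001101100, weight = 4.
  m = 0110 → c = 011011000, weight = 4.
  m = 1110 → c = 101001101, weight = 5.
  m = 0001 → c = 101100101, weight = 5.
  m = 1001 → c = 011110000, weight = 4.
  m = 0101 → c = 001000100, weight = 2.
  m = 1101 → c = 111010001, weight = 5.
  m = 0011 → c = 010011100, weight = 4.
  m = 1011 → c = 100001001, weight = 3.
  m = 0111 → c = 110111101, weight = 7.
  m = 1111 → c = 000101000, weight = 2.
Tally weights:
  weight 0: 1 codewords.
  weight 2: 2 codewords.
  weight 3: 2 codewords.
  weight 4: 5 codewords.
  weight 5: 4 codewords.
  weight 7: 2 codewords.
Minimum distance d = smallest w > 0 with A_w > 0 = 2.
Sanity: Σ A_w = 16 = 2^4 = 16 ✓.


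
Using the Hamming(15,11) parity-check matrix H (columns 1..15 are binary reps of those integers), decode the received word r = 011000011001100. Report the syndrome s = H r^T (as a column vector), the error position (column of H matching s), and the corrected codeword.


s = (0, 0, 0, 1)^T, error position = 1, corrected codeword c = 111000011001100

Compute s = H r^T mod 2 one row at a time:
  s_1 = 1 + 1 + 0 + 0 + 1 + 1 + 0 + 0 = 4 ≡ 0 (mod 2).
  s_2 = 0 + 0 + 0 + 0 + 1 + 1 + 0 + 0 = 2 ≡ 0 (mod 2).
  s_3 = 1 + 1 + 0 + 0 + 0 + 0 + 0 + 0 = 2 ≡ 0 (mod 2).
  s_4 = 0 + 1 + 0 + 0 + 1 + 0 + 1 + 0 = 3 ≡ 1 (mod 2).
s = (0, 0, 0, 1)^T — this equals column 1 of H (binary 0001), so error is at position 1.
Correct: flip bit 1 of r = 011000011001100 to get c = 111000011001100.


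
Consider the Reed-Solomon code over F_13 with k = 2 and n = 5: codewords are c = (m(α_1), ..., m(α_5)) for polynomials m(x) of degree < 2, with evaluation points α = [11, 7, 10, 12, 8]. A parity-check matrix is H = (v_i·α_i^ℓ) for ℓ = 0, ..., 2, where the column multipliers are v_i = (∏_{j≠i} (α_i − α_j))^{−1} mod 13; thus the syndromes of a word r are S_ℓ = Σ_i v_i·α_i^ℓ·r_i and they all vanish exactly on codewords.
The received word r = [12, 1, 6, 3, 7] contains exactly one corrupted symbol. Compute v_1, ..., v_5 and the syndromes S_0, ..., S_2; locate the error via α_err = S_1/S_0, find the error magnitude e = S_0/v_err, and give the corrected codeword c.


S = (11, 2, 11), error at position 4, error magnitude e = 11, c = [12, 1, 6, 5, 7].

Step 1: column multipliers v_i = (∏_{j≠i}(α_i − α_j))^{−1} mod 13.
  i = 1 (α = 11): (11−7)(11−10)(11−12)(11−8) = 4·1·(−1)·3 = −12 ≡ 1, so v_1 = 1^{−1} = 1 (mod 13).
  i = 2 (α = 7): (7−11)(7−10)(7−12)(7−8) = (−4)·(−3)·(−5)·(−1) = 60 ≡ 8, so v_2 = 8^{−1} = 5 (mod 13).
  i = 3 (α = 10): (10−11)(10−7)(10−12)(10−8) = (−1)·3·(−2)·2 = 12 ≡ 12, so v_3 = 12^{−1} = 12 (mod 13).
  i = 4 (α = 12): (12−11)(12−7)(12−10)(12−8) = 1·5·2·4 = 40 ≡ 1, so v_4 = 1^{−1} = 1 (mod 13).
  i = 5 (α = 8): (8−11)(8−7)(8−10)(8−12) = (−3)·1·(−2)·(−4) = −24 ≡ 2, so v_5 = 2^{−1} = 7 (mod 13).
  v = [1, 5, 12, 1, 7].
Step 2: syndromes of r = [12, 1, 6, 3, 7] (all sums mod 13).
  S_0 = Σ v_i r_i = 1·12 + 5·1 + 12·6 + 1·3 + 7·7 = 141 ≡ 11.
  S_1 = Σ v_i α_i r_i = 1·11·12 + 5·7·1 + 12·10·6 + 1·12·3 + 7·8·7 = 1315 ≡ 2.
  α_i^2 mod 13 = [4, 10, 9, 1, 12].
  S_2 = Σ v_i α_i^2 r_i = 1·4·12 + 5·10·1 + 12·9·6 + 1·1·3 + 7·12·7 = 1337 ≡ 11.
  S = (11, 2, 11) ≠ 0, so r is not a codeword (an error is present).
Step 3: locate the error. For a single error e at position i, S_ℓ = v_i·e·α_i^ℓ, so α_err = S_1/S_0.
  S_0^{−1} = 11^{−1} = 6 (mod 13), so α_err = 2·6 = 12 ≡ 12 = α_4. Error position i = 4.
  Consistency check: S_2/S_1 = 11·7 = 77 ≡ 12 = α_err ✓ (single-error assumption holds).
Step 4: error magnitude e = S_0/v_4 = S_0·∏_{j≠4}(α_4 − α_j) = 11·1 = 11 ≡ 11 (mod 13).
Step 5: correct position 4: c_4 = r_4 − e = 3 − 11 ≡ 5 (mod 13). Hence c = [12, 1, 6, 5, 7].
  Check: interpolating c through the α_i gives m(x) = 11 + 6·x (degree < 2) with m(α_i) = c_i for every i, so c is indeed a codeword.


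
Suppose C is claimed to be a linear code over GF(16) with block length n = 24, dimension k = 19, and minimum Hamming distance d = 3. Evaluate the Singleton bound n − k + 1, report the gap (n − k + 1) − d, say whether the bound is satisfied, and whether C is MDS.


Singleton RHS = n − k + 1 = 6, slack = 3, bound satisfied, not MDS.

Singleton bound: d ≤ n − k + 1.
Here n = 24, k = 19, so n − k + 1 = 6.
Given d = 3, check d ≤ 6: YES.
Slack = (n − k + 1) − d = 3.
The code is NOT MDS (slack = 3 > 0).
Description: the claimed parameters are [24, 19, 3]_16; such a code would be non-MDS.


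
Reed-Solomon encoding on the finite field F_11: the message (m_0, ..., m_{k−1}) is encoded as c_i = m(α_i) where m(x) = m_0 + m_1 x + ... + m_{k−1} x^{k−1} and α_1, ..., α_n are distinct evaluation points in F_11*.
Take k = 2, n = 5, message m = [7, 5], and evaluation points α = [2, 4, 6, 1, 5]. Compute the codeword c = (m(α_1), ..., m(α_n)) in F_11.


c = [6, 5, 4, 1, 10]

Message polynomial: m(x) = 7 + 5·x (mod 11).
For each evaluation point α_i, compute m(α_i) mod 11:
  α_1 = 2: Horner steps 5 → 6, so m(2) = 6.
  α_2 = 4: Horner steps 5 → 5, so m(4) = 5.
  α_3 = 6: Horner steps 5 → 4, so m(6) = 4.
  α_4 = 1: Horner steps 5 → 1, so m(1) = 1.
  α_5 = 5: Horner steps 5 → 10, so m(5) = 10.
Codeword c = [6, 5, 4, 1, 10] ∈ F_11^5.


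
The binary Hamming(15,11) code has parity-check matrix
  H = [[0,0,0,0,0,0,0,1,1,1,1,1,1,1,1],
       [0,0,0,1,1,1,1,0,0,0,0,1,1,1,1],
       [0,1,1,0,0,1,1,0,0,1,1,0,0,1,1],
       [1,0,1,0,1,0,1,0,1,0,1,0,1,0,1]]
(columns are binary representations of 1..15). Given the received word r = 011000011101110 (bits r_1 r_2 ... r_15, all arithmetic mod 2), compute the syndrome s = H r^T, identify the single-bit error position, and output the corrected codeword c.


s = (0, 1, 0, 1)^T, error position = 5, corrected codeword c = 011010011101110

Compute s = H r^T mod 2 one row at a time:
  s_1 = 1 + 1 + 1 + 0 + 1 + 1 + 1 + 0 = 6 ≡ 0 (mod 2).
  s_2 = 0 + 0 + 0 + 0 + 1 + 1 + 1 + 0 = 3 ≡ 1 (mod 2).
  s_3 = 1 + 1 + 0 + 0 + 1 + 0 + 1 + 0 = 4 ≡ 0 (mod 2).
  s_4 = 0 + 1 + 0 + 0 + 1 + 0 + 1 + 0 = 3 ≡ 1 (mod 2).
s = (0, 1, 0, 1)^T — this equals column 5 of H (binary 0101), so error is at position 5.
Correct: flip bit 5 of r = 011000011101110 to get c = 011010011101110.


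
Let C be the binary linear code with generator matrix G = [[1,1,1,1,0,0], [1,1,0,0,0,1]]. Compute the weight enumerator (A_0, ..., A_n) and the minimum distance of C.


Weight distribution: A_0 = 1, A_3 = 2, A_4 = 1. Minimum distance d = 3.

Enumerate all 2^2 = 4 messages m ∈ F_2^2.
For each, compute codeword c = mG in F_2^6, then tally its weight.
  m = 00 → c = 000000, weight = 0.
  m = 10 → c = 111100, weight = 4.
  m = 01 → c = 110001, weight = 3.
  m = 11 → c = 001101, weight = 3.
Tally weights:
  weight 0: 1 codewords.
  weight 3: 2 codewords.
  weight 4: 1 codewords.
Minimum distance d = smallest w > 0 with A_w > 0 = 3.
Sanity: Σ A_w = 4 = 2^2 = 4 ✓.


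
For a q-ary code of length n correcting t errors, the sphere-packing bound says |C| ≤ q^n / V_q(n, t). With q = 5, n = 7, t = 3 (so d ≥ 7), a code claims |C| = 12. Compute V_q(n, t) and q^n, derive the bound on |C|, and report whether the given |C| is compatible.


V_q(n, t) = 2605, q^n = 78125, Hamming bound = 29, |C| = 12 ≤ bound (satisfied).

Step 1: Compute V_q(n, t) = Σ_{j=0}^3 C(n, j) (q−1)^j.
  j = 0: C(7,0)·(4)^0 = 1·1 = 1.
  j = 1: C(7,1)·(4)^1 = 7·4 = 28.
  j = 2: C(7,2)·(4)^2 = 21·16 = 336.
  j = 3: C(7,3)·(4)^3 = 35·64 = 2240.
  V_q(n, t) = 1 + 28 + 336 + 2240 = 2605.
Step 2: q^n = 5^7 = 78125.
Step 3: Hamming bound ⌊q^n / V_q(n,t)⌋ = ⌊78125/2605⌋ = 29.
Step 4: Compare |C| = 12 to 29: satisfied.
The claimed |C| lies below the Hamming bound.


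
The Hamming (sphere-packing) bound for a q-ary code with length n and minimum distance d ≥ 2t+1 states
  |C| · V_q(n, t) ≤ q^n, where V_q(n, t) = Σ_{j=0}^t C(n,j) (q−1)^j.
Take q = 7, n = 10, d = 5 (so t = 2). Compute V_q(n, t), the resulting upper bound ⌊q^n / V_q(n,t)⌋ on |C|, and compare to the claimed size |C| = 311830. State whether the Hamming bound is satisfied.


V_q(n, t) = 1681, q^n = 282475249, Hamming bound = 168040, |C| = 311830 > bound (violated).

Step 1: Compute V_q(n, t) = Σ_{j=0}^2 C(n, j) (q−1)^j.
  j = 0: C(10,0)·(6)^0 = 1·1 = 1.
  j = 1: C(10,1)·(6)^1 = 10·6 = 60.
  j = 2: C(10,2)·(6)^2 = 45·36 = 1620.
  V_q(n, t) = 1 + 60 + 1620 = 1681.
Step 2: q^n = 7^10 = 282475249.
Step 3: Hamming bound ⌊q^n / V_q(n,t)⌋ = ⌊282475249/1681⌋ = 168040.
Step 4: Compare |C| = 311830 to 168040: violated.
The claimed |C| lies above the Hamming bound, so no 7-ary code of length 10 with d ≥ 5 can have 311830 codewords.


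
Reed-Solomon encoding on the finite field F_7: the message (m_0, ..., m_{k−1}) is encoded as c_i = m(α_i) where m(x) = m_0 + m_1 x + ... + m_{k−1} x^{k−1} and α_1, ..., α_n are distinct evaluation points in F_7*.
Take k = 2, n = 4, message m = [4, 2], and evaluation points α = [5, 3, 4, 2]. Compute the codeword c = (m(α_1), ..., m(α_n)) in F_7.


c = [0, 3, 5, 1]

Message polynomial: m(x) = 4 + 2·x (mod 7).
For each evaluation point α_i, compute m(α_i) mod 7:
  α_1 = 5: Horner steps 2 → 0, so m(5) = 0.
  α_2 = 3: Horner steps 2 → 3, so m(3) = 3.
  α_3 = 4: Horner steps 2 → 5, so m(4) = 5.
  α_4 = 2: Horner steps 2 → 1, so m(2) = 1.
Codeword c = [0, 3, 5, 1] ∈ F_7^4.


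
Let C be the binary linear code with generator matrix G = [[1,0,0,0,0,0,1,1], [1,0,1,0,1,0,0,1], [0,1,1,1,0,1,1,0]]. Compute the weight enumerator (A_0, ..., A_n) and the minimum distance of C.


Weight distribution: A_0 = 1, A_3 = 2, A_4 = 2, A_5 = 1, A_6 = 1, A_7 = 1. Minimum distance d = 3.

Enumerate all 2^3 = 8 messages m ∈ F_2^3.
For each, compute codeword c = mG in F_2^8, then tally its weight.
  m = 000 → c = 00000000, weight = 0.
  m = 100 → c = 10000011, weight = 3.
  m = 010 → c = 10101001, weight = 4.
  m = 110 → c = 00101010, weight = 3.
  m = 001 → c = 01110110, weight = 5.
  m = 101 → c = 11110101, weight = 6.
  m = 011 → c = 11011111, weight = 7.
  m = 111 → c = 01011100, weight = 4.
Tally weights:
  weight 0: 1 codewords.
  weight 3: 2 codewords.
  weight 4: 2 codewords.
  weight 5: 1 codewords.
  weight 6: 1 codewords.
  weight 7: 1 codewords.
Minimum distance d = smallest w > 0 with A_w > 0 = 3.
Sanity: Σ A_w = 8 = 2^3 = 8 ✓.


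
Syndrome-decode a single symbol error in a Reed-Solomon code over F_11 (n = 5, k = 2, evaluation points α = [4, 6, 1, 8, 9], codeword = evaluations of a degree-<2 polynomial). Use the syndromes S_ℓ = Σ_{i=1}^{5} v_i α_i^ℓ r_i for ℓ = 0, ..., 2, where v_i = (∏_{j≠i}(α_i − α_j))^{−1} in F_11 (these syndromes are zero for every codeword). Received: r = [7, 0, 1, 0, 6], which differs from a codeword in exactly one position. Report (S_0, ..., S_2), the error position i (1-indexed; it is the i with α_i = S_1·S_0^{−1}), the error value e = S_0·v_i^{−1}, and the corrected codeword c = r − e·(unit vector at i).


S = (4, 10, 3), error at position 4, error magnitude e = 7, c = [7, 0, 1, 4, 6].

Step 1: column multipliers v_i = (∏_{j≠i}(α_i − α_j))^{−1} mod 11.
  i = 1 (α = 4): (4−6)(4−1)(4−8)(4−9) = (−2)·3·(−4)·(−5) = −120 ≡ 1, so v_1 = 1^{−1} = 1 (mod 11).
  i = 2 (α = 6): (6−4)(6−1)(6−8)(6−9) = 2·5·(−2)·(−3) = 60 ≡ 5, so v_2 = 5^{−1} = 9 (mod 11).
  i = 3 (α = 1): (1−4)(1−6)(1−8)(1−9) = (−3)·(−5)·(−7)·(−8) = 840 ≡ 4, so v_3 = 4^{−1} = 3 (mod 11).
  i = 4 (α = 8): (8−4)(8−6)(8−1)(8−9) = 4·2·7·(−1) = −56 ≡ 10, so v_4 = 10^{−1} = 10 (mod 11).
  i = 5 (α = 9): (9−4)(9−6)(9−1)(9−8) = 5·3·8·1 = 120 ≡ 10, so v_5 = 10^{−1} = 10 (mod 11).
  v = [1, 9, 3, 10, 10].
Step 2: syndromes of r = [7, 0, 1, 0, 6] (all sums mod 11).
  S_0 = Σ v_i r_i = 1·7 + 9·0 + 3·1 + 10·0 + 10·6 = 70 ≡ 4.
  S_1 = Σ v_i α_i r_i = 1·4·7 + 9·6·0 + 3·1·1 + 10·8·0 + 10·9·6 = 571 ≡ 10.
  α_i^2 mod 11 = [5, 3, 1, 9, 4].
  S_2 = Σ v_i α_i^2 r_i = 1·5·7 + 9·3·0 + 3·1·1 + 10·9·0 + 10·4·6 = 278 ≡ 3.
  S = (4, 10, 3) ≠ 0, so r is not a codeword (an error is present).
Step 3: locate the error. For a single error e at position i, S_ℓ = v_i·e·α_i^ℓ, so α_err = S_1/S_0.
  S_0^{−1} = 4^{−1} = 3 (mod 11), so α_err = 10·3 = 30 ≡ 8 = α_4. Error position i = 4.
  Consistency check: S_2/S_1 = 3·10 = 30 ≡ 8 = α_err ✓ (single-error assumption holds).
Step 4: error magnitude e = S_0/v_4 = S_0·∏_{j≠4}(α_4 − α_j) = 4·10 = 40 ≡ 7 (mod 11).
Step 5: correct position 4: c_4 = r_4 − e = 0 − 7 ≡ 4 (mod 11). Hence c = [7, 0, 1, 4, 6].
  Check: interpolating c through the α_i gives m(x) = 10 + 2·x (degree < 2) with m(α_i) = c_i for every i, so c is indeed a codeword.


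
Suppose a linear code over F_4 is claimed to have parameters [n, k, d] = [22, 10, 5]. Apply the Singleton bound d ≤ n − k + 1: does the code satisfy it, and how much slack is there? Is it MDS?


Singleton RHS = n − k + 1 = 13, slack = 8, bound satisfied, not MDS.

Singleton bound: d ≤ n − k + 1.
Here n = 22, k = 10, so n − k + 1 = 13.
Given d = 5, check d ≤ 13: YES.
Slack = (n − k + 1) − d = 8.
The code is NOT MDS (slack = 8 > 0).
Description: the claimed parameters are [22, 10, 5]_4; such a code would be non-MDS.


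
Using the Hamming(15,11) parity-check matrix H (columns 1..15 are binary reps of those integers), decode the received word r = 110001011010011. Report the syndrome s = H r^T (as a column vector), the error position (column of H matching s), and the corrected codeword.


s = (1, 1, 1, 0)^T, error position = 14, corrected codeword c = 110001011010001

Compute s = H r^T mod 2 one row at a time:
  s_1 = 1 + 1 + 0 + 1 + 0 + 0 + 1 + 1 = 5 ≡ 1 (mod 2).
  s_2 = 0 + 0 + 1 + 0 + 0 + 0 + 1 + 1 = 3 ≡ 1 (mod 2).
  s_3 = 1 + 0 + 1 + 0 + 0 + 1 + 1 + 1 = 5 ≡ 1 (mod 2).
  s_4 = 1 + 0 + 0 + 0 + 1 + 1 + 0 + 1 = 4 ≡ 0 (mod 2).
s = (1, 1, 1, 0)^T — this equals column 14 of H (binary 1110), so error is at position 14.
Correct: flip bit 14 of r = 110001011010011 to get c = 110001011010001.


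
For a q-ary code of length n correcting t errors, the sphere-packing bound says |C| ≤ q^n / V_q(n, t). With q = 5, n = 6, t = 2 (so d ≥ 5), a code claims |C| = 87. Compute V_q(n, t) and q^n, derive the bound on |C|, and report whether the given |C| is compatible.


V_q(n, t) = 265, q^n = 15625, Hamming bound = 58, |C| = 87 > bound (violated).

Step 1: Compute V_q(n, t) = Σ_{j=0}^2 C(n, j) (q−1)^j.
  j = 0: C(6,0)·(4)^0 = 1·1 = 1.
  j = 1: C(6,1)·(4)^1 = 6·4 = 24.
  j = 2: C(6,2)·(4)^2 = 15·16 = 240.
  V_q(n, t) = 1 + 24 + 240 = 265.
Step 2: q^n = 5^6 = 15625.
Step 3: Hamming bound ⌊q^n / V_q(n,t)⌋ = ⌊15625/265⌋ = 58.
Step 4: Compare |C| = 87 to 58: violated.
The claimed |C| lies above the Hamming bound, so no 5-ary code of length 6 with d ≥ 5 can have 87 codewords.


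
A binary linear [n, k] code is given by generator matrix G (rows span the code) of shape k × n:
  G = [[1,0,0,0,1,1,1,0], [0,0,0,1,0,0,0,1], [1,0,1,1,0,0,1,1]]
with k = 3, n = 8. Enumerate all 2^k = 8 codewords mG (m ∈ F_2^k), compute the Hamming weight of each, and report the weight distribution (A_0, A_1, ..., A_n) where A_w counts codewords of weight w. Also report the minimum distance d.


Weight distribution: A_0 = 1, A_2 = 1, A_3 = 2, A_4 = 1, A_5 = 2, A_6 = 1. Minimum distance d = 2.

Enumerate all 2^3 = 8 messages m ∈ F_2^3.
For each, compute codeword c = mG in F_2^8, then tally its weight.
  m = 000 → c = 00000000, weight = 0.
  m = 100 → c = 10001110, weight = 4.
  m = 010 → c = 00010001, weight = 2.
  m = 110 → c = 10011111, weight = 6.
  m = 001 → c = 10110011, weight = 5.
  m = 101 → c = 00111101, weight = 5.
  m = 011 → c = 10100010, weight = 3.
  m = 111 → c = 00101100, weight = 3.
Tally weights:
  weight 0: 1 codewords.
  weight 2: 1 codewords.
  weight 3: 2 codewords.
  weight 4: 1 codewords.
  weight 5: 2 codewords.
  weight 6: 1 codewords.
Minimum distance d = smallest w > 0 with A_w > 0 = 2.
Sanity: Σ A_w = 8 = 2^3 = 8 ✓.


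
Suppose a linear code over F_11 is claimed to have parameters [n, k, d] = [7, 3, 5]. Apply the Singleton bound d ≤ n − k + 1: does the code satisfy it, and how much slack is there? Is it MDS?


Singleton RHS = n − k + 1 = 5, slack = 0, bound satisfied, MDS.

Singleton bound: d ≤ n − k + 1.
Here n = 7, k = 3, so n − k + 1 = 5.
Given d = 5, check d ≤ 5: YES.
Slack = (n − k + 1) − d = 0.
The code is MDS (slack = 0).
Description: the claimed parameters are [7, 3, 5]_11; such a code would be MDS (meets Singleton bound).


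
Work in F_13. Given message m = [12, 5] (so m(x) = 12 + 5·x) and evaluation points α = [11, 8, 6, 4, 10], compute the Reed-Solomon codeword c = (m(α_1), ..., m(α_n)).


c = [2, 0, 3, 6, 10]

Message polynomial: m(x) = 12 + 5·x (mod 13).
For each evaluation point α_i, compute m(α_i) mod 13:
  α_1 = 11: Horner steps 5 → 2, so m(11) = 2.
  α_2 = 8: Horner steps 5 → 0, so m(8) = 0.
  α_3 = 6: Horner steps 5 → 3, so m(6) = 3.
  α_4 = 4: Horner steps 5 → 6, so m(4) = 6.
  α_5 = 10: Horner steps 5 → 10, so m(10) = 10.
Codeword c = [2, 0, 3, 6, 10] ∈ F_13^5.


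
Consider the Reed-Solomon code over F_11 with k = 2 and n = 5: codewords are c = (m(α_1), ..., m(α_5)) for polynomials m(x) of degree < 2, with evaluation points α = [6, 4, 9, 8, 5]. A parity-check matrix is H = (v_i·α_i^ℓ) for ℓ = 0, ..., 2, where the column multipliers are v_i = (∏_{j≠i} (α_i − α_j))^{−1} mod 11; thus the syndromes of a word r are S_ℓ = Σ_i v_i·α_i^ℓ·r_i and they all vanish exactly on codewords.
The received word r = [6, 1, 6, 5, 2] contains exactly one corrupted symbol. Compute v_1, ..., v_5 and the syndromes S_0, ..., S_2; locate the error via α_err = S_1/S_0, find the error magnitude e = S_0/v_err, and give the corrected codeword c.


S = (3, 7, 9), error at position 1, error magnitude e = 3, c = [3, 1, 6, 5, 2].

Step 1: column multipliers v_i = (∏_{j≠i}(α_i − α_j))^{−1} mod 11.
  i = 1 (α = 6): (6−4)(6−9)(6−8)(6−5) = 2·(−3)·(−2)·1 = 12 ≡ 1, so v_1 = 1^{−1} = 1 (mod 11).
  i = 2 (α = 4): (4−6)(4−9)(4−8)(4−5) = (−2)·(−5)·(−4)·(−1) = 40 ≡ 7, so v_2 = 7^{−1} = 8 (mod 11).
  i = 3 (α = 9): (9−6)(9−4)(9−8)(9−5) = 3·5·1·4 = 60 ≡ 5, so v_3 = 5^{−1} = 9 (mod 11).
  i = 4 (α = 8): (8−6)(8−4)(8−9)(8−5) = 2·4·(−1)·3 = −24 ≡ 9, so v_4 = 9^{−1} = 5 (mod 11).
  i = 5 (α = 5): (5−6)(5−4)(5−9)(5−8) = (−1)·1·(−4)·(−3) = −12 ≡ 10, so v_5 = 10^{−1} = 10 (mod 11).
  v = [1, 8, 9, 5, 10].
Step 2: syndromes of r = [6, 1, 6, 5, 2] (all sums mod 11).
  S_0 = Σ v_i r_i = 1·6 + 8·1 + 9·6 + 5·5 + 10·2 = 113 ≡ 3.
  S_1 = Σ v_i α_i r_i = 1·6·6 + 8·4·1 + 9·9·6 + 5·8·5 + 10·5·2 = 854 ≡ 7.
  α_i^2 mod 11 = [3, 5, 4, 9, 3].
  S_2 = Σ v_i α_i^2 r_i = 1·3·6 + 8·5·1 + 9·4·6 + 5·9·5 + 10·3·2 = 559 ≡ 9.
  S = (3, 7, 9) ≠ 0, so r is not a codeword (an error is present).
Step 3: locate the error. For a single error e at position i, S_ℓ = v_i·e·α_i^ℓ, so α_err = S_1/S_0.
  S_0^{−1} = 3^{−1} = 4 (mod 11), so α_err = 7·4 = 28 ≡ 6 = α_1. Error position i = 1.
  Consistency check: S_2/S_1 = 9·8 = 72 ≡ 6 = α_err ✓ (single-error assumption holds).
Step 4: error magnitude e = S_0/v_1 = S_0·∏_{j≠1}(α_1 − α_j) = 3·1 = 3 ≡ 3 (mod 11).
Step 5: correct position 1: c_1 = r_1 − e = 6 − 3 ≡ 3 (mod 11). Hence c = [3, 1, 6, 5, 2].
  Check: interpolating c through the α_i gives m(x) = 8 + 1·x (degree < 2) with m(α_i) = c_i for every i, so c is indeed a codeword.


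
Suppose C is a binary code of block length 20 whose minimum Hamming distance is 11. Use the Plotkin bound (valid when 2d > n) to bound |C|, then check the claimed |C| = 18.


Plotkin bound M ≤ 10; given |C| = 18 > bound (violated).

Check applicability: 2d = 22, n = 20.
2d − n = 2 > 0, so Plotkin applies.
Compute d/(2d−n) = 11/2 ≈ 5.5000.
⌊d/(2d−n)⌋ = 5.
Plotkin bound: M ≤ 2·5 = 10.
Given |C| = 18, check: VIOLATED.
This |C| is above the Plotkin bound, so no binary code with n = 20, d = 11 and 18 codewords exists.


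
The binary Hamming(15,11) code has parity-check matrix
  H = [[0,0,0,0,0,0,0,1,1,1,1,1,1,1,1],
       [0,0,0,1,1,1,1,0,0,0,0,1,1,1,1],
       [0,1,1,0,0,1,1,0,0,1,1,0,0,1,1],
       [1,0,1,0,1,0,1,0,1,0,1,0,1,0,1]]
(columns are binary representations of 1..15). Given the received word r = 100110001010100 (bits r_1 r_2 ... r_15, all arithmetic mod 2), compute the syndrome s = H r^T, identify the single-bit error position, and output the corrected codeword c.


s = (1, 1, 1, 1)^T, error position = 15, corrected codeword c = 100110001010101

Compute s = H r^T mod 2 one row at a time:
  s_1 = 0 + 1 + 0 + 1 + 0 + 1 + 0 + 0 = 3 ≡ 1 (mod 2).
  s_2 = 1 + 1 + 0 + 0 + 0 + 1 + 0 + 0 = 3 ≡ 1 (mod 2).
  s_3 = 0 + 0 + 0 + 0 + 0 + 1 + 0 + 0 = 1 ≡ 1 (mod 2).
  s_4 = 1 + 0 + 1 + 0 + 1 + 1 + 1 + 0 = 5 ≡ 1 (mod 2).
s = (1, 1, 1, 1)^T — this equals column 15 of H (binary 1111), so error is at position 15.
Correct: flip bit 15 of r = 100110001010100 to get c = 100110001010101.


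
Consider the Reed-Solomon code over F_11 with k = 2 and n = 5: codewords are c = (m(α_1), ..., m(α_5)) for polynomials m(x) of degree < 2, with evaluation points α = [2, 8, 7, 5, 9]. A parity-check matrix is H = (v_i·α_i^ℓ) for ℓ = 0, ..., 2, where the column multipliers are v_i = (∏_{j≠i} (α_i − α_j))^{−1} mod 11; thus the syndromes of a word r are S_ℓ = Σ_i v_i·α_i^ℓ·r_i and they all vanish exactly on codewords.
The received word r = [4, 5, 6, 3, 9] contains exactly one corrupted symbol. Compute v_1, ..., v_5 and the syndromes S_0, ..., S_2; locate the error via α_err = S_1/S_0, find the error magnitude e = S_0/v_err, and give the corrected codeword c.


S = (9, 6, 4), error at position 2, error magnitude e = 3, c = [4, 2, 6, 3, 9].

Step 1: column multipliers v_i = (∏_{j≠i}(α_i − α_j))^{−1} mod 11.
  i = 1 (α = 2): (2−8)(2−7)(2−5)(2−9) = (−6)·(−5)·(−3)·(−7) = 630 ≡ 3, so v_1 = 3^{−1} = 4 (mod 11).
  i = 2 (α = 8): (8−2)(8−7)(8−5)(8−9) = 6·1·3·(−1) = −18 ≡ 4, so v_2 = 4^{−1} = 3 (mod 11).
  i = 3 (α = 7): (7−2)(7−8)(7−5)(7−9) = 5·(−1)·2·(−2) = 20 ≡ 9, so v_3 = 9^{−1} = 5 (mod 11).
  i = 4 (α = 5): (5−2)(5−8)(5−7)(5−9) = 3·(−3)·(−2)·(−4) = −72 ≡ 5, so v_4 = 5^{−1} = 9 (mod 11).
  i = 5 (α = 9): (9−2)(9−8)(9−7)(9−5) = 7·1·2·4 = 56 ≡ 1, so v_5 = 1^{−1} = 1 (mod 11).
  v = [4, 3, 5, 9, 1].
Step 2: syndromes of r = [4, 5, 6, 3, 9] (all sums mod 11).
  S_0 = Σ v_i r_i = 4·4 + 3·5 + 5·6 + 9·3 + 1·9 = 97 ≡ 9.
  S_1 = Σ v_i α_i r_i = 4·2·4 + 3·8·5 + 5·7·6 + 9·5·3 + 1·9·9 = 578 ≡ 6.
  α_i^2 mod 11 = [4, 9, 5, 3, 4].
  S_2 = Σ v_i α_i^2 r_i = 4·4·4 + 3·9·5 + 5·5·6 + 9·3·3 + 1·4·9 = 466 ≡ 4.
  S = (9, 6, 4) ≠ 0, so r is not a codeword (an error is present).
Step 3: locate the error. For a single error e at position i, S_ℓ = v_i·e·α_i^ℓ, so α_err = S_1/S_0.
  S_0^{−1} = 9^{−1} = 5 (mod 11), so α_err = 6·5 = 30 ≡ 8 = α_2. Error position i = 2.
  Consistency check: S_2/S_1 = 4·2 = 8 ≡ 8 = α_err ✓ (single-error assumption holds).
Step 4: error magnitude e = S_0/v_2 = S_0·∏_{j≠2}(α_2 − α_j) = 9·4 = 36 ≡ 3 (mod 11).
Step 5: correct position 2: c_2 = r_2 − e = 5 − 3 ≡ 2 (mod 11). Hence c = [4, 2, 6, 3, 9].
  Check: interpolating c through the α_i gives m(x) = 1 + 7·x (degree < 2) with m(α_i) = c_i for every i, so c is indeed a codeword.


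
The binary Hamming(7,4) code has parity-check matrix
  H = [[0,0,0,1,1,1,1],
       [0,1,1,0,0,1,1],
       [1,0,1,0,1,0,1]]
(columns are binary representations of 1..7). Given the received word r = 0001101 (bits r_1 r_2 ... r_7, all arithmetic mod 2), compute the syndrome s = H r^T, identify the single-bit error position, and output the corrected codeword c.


s = (1, 1, 0)^T, error position = 6, corrected codeword c = 0001111

Compute s = H r^T mod 2 one row at a time:
  s_1 = 1 + 1 + 0 + 1 = 3 ≡ 1 (mod 2).
  s_2 = 0 + 0 + 0 + 1 = 1 ≡ 1 (mod 2).
  s_3 = 0 + 0 + 1 + 1 = 2 ≡ 0 (mod 2).
s = (1, 1, 0)^T — this equals column 6 of H (binary 110), so error is at position 6.
Correct: flip bit 6 of r = 0001101 to get c = 0001111.


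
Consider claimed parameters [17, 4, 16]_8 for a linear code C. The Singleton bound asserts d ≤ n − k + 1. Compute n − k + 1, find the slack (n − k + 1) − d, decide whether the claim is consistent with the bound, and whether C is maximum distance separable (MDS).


Singleton RHS = n − k + 1 = 14, slack = -2, bound violated (no such code; not MDS).

Singleton bound: d ≤ n − k + 1.
Here n = 17, k = 4, so n − k + 1 = 14.
Given d = 16, check d ≤ 14: NO.
Slack = (n − k + 1) − d = -2.
The slack is negative: d = 16 exceeds n − k + 1 = 14 by 2, so the Singleton bound is violated and no linear [17, 4, 16]_8 code can exist. In particular it is not MDS (MDS requires d = n − k + 1 exactly).
Description: the claimed parameters are [17, 4, 16]_8; such a code would be impossible (violates the Singleton bound).
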